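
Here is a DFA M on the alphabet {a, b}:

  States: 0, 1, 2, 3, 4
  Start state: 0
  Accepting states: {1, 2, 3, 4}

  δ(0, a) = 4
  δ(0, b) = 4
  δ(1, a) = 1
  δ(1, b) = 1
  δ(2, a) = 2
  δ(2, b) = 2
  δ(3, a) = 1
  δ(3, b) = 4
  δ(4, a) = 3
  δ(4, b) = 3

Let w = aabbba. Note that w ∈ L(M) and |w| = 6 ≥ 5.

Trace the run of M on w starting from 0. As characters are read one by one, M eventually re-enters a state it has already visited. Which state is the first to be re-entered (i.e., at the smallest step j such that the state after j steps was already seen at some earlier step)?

4

State sequence: 0 -a-> 4 -a-> 3 -b-> 4 -b-> 3 -b-> 4 -a-> 3
First repeat at step 3: 4 was already visited.

The earliest repeat is at step j = 3: M is in 4, which it already visited at step i = 1.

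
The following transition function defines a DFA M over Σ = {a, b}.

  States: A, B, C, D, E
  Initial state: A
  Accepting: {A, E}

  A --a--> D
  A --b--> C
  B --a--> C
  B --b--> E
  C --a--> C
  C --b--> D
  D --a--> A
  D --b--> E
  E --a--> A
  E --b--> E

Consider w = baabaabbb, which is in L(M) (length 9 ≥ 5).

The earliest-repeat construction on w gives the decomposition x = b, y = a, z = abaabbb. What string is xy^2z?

baaabaabbb

xy^2z = b·a·a·abaabbb = baaabaabbb.
Reading y = a takes M from C back to C, so after x·y·y the machine is still in C, and z then leads to the accepting state E. Hence baaabaabbb ∈ L(M).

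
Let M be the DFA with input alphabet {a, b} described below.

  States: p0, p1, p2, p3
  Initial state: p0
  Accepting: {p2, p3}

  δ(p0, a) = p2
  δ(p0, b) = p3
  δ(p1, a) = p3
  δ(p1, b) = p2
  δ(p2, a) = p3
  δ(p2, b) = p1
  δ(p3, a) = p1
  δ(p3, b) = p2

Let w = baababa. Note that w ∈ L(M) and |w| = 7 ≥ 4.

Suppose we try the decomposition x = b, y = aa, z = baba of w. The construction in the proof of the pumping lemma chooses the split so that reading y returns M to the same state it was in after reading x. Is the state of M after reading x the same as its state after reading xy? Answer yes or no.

State sequence: p0 -b-> p3 -a-> p1 -a-> p3

After x (step 1): p3. After xy (step 3): p3.
They match, so y = aa drives M around a cycle from p3 back to itself; pumping y any number of times keeps M in p3 before reading z, and xyⁱz ∈ L(M) for every i ≥ 0.

yes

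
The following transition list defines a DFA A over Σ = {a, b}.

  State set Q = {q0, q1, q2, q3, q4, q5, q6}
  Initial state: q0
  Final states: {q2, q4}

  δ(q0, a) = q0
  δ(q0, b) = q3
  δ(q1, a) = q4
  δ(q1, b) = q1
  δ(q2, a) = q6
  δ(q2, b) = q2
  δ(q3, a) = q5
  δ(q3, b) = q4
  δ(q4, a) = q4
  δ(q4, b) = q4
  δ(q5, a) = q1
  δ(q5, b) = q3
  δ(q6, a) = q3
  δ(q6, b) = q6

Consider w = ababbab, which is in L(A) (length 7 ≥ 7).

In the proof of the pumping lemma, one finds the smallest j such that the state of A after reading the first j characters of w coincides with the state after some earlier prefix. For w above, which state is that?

State sequence: q0 -a-> q0 -b-> q3 -a-> q5 -b-> q3 -b-> q4 -a-> q4 -b-> q4
First repeat at step 1: q0 was already visited.

The earliest repeat is at step j = 1: A is in q0, which it already visited at step i = 0.
Pumping length from the standard proof: p = 7 (the number of states). The repeated state found above gives |xy| = j ≤ 7 and |y| = j − i ≥ 1.

q0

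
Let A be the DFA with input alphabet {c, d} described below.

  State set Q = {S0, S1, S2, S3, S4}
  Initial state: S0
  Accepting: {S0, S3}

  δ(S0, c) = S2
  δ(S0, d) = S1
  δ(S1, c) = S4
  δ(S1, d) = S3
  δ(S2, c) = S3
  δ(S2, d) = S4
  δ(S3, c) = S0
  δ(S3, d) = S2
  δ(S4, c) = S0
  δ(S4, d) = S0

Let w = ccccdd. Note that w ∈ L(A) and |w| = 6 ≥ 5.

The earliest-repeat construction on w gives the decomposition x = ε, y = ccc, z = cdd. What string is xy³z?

xy^3z = ε·ccc·ccc·ccc·cdd = ccccccccccdd.
Reading y = ccc takes A from S0 back to S0, so after x·y·y·y the machine is still in S0, and z then leads to the accepting state S0. Hence ccccccccccdd ∈ L(A).

ccccccccccdd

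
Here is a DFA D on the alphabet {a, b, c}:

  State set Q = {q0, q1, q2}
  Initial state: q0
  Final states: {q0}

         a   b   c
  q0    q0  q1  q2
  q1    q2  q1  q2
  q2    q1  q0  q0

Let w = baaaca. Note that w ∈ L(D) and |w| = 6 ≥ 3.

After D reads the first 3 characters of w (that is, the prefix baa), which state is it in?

Run of D on the first 3 characters of w = b a a:
  step 0: q0  (start)
  step 1: q1  (read b: q0→q1)
  step 2: q2  (read a: q1→q2)
  step 3: q1  (read a: q2→q1)

After reading 3 characters, D is in state q1.

q1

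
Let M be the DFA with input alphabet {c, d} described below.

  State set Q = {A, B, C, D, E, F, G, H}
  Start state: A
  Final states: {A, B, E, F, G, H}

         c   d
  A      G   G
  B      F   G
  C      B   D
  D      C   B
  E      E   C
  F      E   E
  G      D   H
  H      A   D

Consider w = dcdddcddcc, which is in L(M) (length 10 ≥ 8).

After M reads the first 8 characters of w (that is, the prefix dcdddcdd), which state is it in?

State sequence: A -d-> G -c-> D -d-> B -d-> G -d-> H -c-> A -d-> G -d-> H

After reading 8 characters, M is in state H.
(This kind of state-tracing is the core of the pumping-lemma construction: with 8 states, pigeonhole forces a repeat within the first 8 steps.)

H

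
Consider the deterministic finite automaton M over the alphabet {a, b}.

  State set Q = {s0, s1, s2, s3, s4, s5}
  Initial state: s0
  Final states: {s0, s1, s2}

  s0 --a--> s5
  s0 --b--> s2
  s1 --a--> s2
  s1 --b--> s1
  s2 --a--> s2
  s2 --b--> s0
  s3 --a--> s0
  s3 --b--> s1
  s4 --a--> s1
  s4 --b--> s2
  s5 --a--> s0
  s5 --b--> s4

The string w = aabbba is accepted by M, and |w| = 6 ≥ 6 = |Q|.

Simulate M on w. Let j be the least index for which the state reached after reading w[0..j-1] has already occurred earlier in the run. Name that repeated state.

Run of M on w = a a b b b a:
  step 0: s0  (start)
  step 1: s5  (read a: s0→s5)
  step 2: s0  (read a: s5→s0)   ← first repeat (s0 seen earlier)
  step 3: s2  (read b: s0→s2)
  step 4: s0  (read b: s2→s0)
  step 5: s2  (read b: s0→s2)
  step 6: s2  (read a: s2→s2)

The earliest repeat is at step j = 2: M is in s0, which it already visited at step i = 0.
The DFA has 6 states, so the proof of the pumping lemma guarantees a repeated state among the first 6+1 visited; the segment between the two visits is the pumpable y.

s0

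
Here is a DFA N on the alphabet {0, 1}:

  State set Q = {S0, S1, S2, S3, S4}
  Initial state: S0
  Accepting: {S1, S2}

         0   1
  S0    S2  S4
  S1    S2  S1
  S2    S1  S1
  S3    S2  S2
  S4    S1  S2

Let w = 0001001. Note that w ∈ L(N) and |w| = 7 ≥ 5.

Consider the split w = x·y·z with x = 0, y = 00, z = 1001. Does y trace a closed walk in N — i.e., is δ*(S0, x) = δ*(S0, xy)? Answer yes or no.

State sequence: S0 -0-> S2 -0-> S1 -0-> S2

After x (step 1): S2. After xy (step 3): S2.
They match, so y = 00 drives N around a cycle from S2 back to itself; pumping y any number of times keeps N in S2 before reading z, and xyⁱz ∈ L(N) for every i ≥ 0.

yes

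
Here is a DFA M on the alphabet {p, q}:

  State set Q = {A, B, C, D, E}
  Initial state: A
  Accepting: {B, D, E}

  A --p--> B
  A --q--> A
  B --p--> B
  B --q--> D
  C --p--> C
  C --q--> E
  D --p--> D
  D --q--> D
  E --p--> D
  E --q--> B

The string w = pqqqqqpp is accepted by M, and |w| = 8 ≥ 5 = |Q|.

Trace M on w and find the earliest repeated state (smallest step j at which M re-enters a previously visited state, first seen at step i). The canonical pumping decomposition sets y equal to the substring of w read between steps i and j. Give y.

State sequence: A -p-> B -q-> D -q-> D -q-> D -q-> D -q-> D -p-> D -p-> D
First repeat at step 3: D was already visited.

So i = 2, j = 3, giving x = w[0:2] = pq, y = w[2:3] = q, z = w[3:8] = qqqpp.
Check: |xy| = 3 ≤ 5 and |y| = 1 ≥ 1. Reading y takes M from D back to D, so every xyⁱz is accepted.

q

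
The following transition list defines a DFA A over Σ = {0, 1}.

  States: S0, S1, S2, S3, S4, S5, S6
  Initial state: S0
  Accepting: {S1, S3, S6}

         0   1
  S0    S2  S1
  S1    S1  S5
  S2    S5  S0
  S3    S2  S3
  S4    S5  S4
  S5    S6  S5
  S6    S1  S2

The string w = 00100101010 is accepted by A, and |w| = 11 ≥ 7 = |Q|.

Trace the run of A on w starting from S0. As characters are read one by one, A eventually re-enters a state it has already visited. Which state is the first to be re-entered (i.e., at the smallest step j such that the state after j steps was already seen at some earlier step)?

State sequence: S0 -0-> S2 -0-> S5 -1-> S5 -0-> S6 -0-> S1 -1-> S5 -0-> S6 -1-> S2 -0-> S5 -1-> S5 -0-> S6
First repeat at step 3: S5 was already visited.

The earliest repeat is at step j = 3: A is in S5, which it already visited at step i = 2.

S5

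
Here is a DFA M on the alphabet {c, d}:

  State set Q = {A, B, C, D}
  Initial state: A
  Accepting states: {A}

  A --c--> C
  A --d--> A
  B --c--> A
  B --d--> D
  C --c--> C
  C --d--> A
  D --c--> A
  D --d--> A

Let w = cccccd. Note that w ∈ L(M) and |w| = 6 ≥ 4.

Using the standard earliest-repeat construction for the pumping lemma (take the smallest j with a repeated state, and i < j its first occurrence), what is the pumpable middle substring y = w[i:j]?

State sequence: A -c-> C -c-> C -c-> C -c-> C -c-> C -d-> A
First repeat at step 2: C was already visited.

So i = 1, j = 2, giving x = w[0:1] = c, y = w[1:2] = c, z = w[2:6] = cccd.
Check: |xy| = 2 ≤ 4 and |y| = 1 ≥ 1. Reading y takes M from C back to C, so every xyⁱz is accepted.
Pumping length from the standard proof: p = 4 (the number of states). The repeated state found above gives |xy| = j ≤ 4 and |y| = j − i ≥ 1.

c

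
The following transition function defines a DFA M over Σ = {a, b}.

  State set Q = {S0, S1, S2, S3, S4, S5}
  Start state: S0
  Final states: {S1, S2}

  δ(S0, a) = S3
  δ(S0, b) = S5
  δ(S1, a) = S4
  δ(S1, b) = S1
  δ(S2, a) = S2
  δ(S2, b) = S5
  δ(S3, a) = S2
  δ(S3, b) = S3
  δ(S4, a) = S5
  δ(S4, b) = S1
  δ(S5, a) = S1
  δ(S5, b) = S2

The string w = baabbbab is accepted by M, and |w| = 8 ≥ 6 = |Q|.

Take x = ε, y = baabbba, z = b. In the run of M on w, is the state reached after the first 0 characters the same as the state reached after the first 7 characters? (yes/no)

State sequence: S0 -b-> S5 -a-> S1 -a-> S4 -b-> S1 -b-> S1 -b-> S1 -a-> S4

After x (step 0): S0. After xy (step 7): S4.
They differ (S0 ≠ S4), so y is not a cycle from the state after x; this split is not the one the pumping-lemma construction produces, and pumping y need not keep the string in L(M).

no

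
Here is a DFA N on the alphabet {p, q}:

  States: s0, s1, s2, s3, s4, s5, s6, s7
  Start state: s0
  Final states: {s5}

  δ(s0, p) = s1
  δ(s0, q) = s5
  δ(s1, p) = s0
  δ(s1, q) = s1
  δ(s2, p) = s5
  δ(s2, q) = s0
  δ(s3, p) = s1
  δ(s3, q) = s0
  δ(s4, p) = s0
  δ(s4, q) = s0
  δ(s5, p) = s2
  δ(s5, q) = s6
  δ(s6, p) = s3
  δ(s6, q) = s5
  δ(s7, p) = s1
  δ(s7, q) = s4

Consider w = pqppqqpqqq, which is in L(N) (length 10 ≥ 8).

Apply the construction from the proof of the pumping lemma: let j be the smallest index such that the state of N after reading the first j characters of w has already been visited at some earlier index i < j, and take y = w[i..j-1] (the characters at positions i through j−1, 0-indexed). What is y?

q

Run of N on w = p q p p q q p q q q:
  step 0: s0  (start)
  step 1: s1  (read p: s0→s1)
  step 2: s1  (read q: s1→s1)   ← first repeat (s1 seen earlier)
  step 3: s0  (read p: s1→s0)
  step 4: s1  (read p: s0→s1)
  step 5: s1  (read q: s1→s1)
  step 6: s1  (read q: s1→s1)
  step 7: s0  (read p: s1→s0)
  step 8: s5  (read q: s0→s5)
  step 9: s6  (read q: s5→s6)
  step 10: s5  (read q: s6→s5)

So i = 1, j = 2, giving x = w[0:1] = p, y = w[1:2] = q, z = w[2:10] = ppqqpqqq.
Check: |xy| = 2 ≤ 8 and |y| = 1 ≥ 1. Reading y takes N from s1 back to s1, so every xyⁱz is accepted.
The DFA has 8 states, so the proof of the pumping lemma guarantees a repeated state among the first 8+1 visited; the segment between the two visits is the pumpable y.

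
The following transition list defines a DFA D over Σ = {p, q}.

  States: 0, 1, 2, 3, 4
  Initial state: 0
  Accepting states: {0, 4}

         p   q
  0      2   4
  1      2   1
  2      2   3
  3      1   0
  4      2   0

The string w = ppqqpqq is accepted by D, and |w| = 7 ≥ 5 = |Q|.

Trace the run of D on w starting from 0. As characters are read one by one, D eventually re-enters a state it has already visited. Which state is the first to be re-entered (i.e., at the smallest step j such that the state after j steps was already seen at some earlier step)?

Run of D on w = p p q q p q q:
  step 0: 0  (start)
  step 1: 2  (read p: 0→2)
  step 2: 2  (read p: 2→2)   ← first repeat (2 seen earlier)
  step 3: 3  (read q: 2→3)
  step 4: 0  (read q: 3→0)
  step 5: 2  (read p: 0→2)
  step 6: 3  (read q: 2→3)
  step 7: 0  (read q: 3→0)

The earliest repeat is at step j = 2: D is in 2, which it already visited at step i = 1.
Since D has 5 states, any run of length ≥ 5 visits 5+1 states, so by pigeonhole some state repeats within the first 5 steps — that repeat gives the pumpable loop.

2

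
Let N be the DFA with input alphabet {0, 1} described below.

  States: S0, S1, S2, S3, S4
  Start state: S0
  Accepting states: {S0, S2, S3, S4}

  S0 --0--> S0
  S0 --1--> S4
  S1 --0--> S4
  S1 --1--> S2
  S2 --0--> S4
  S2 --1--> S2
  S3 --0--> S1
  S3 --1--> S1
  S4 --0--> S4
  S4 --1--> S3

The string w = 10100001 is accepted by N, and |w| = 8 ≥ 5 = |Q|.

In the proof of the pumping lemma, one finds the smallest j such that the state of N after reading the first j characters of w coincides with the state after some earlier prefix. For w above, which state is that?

S4

Run of N on w = 1 0 1 0 0 0 0 1:
  step 0: S0  (start)
  step 1: S4  (read 1: S0→S4)
  step 2: S4  (read 0: S4→S4)   ← first repeat (S4 seen earlier)
  step 3: S3  (read 1: S4→S3)
  step 4: S1  (read 0: S3→S1)
  step 5: S4  (read 0: S1→S4)
  step 6: S4  (read 0: S4→S4)
  step 7: S4  (read 0: S4→S4)
  step 8: S3  (read 1: S4→S3)

The earliest repeat is at step j = 2: N is in S4, which it already visited at step i = 1.
Pumping length from the standard proof: p = 5 (the number of states). The repeated state found above gives |xy| = j ≤ 5 and |y| = j − i ≥ 1.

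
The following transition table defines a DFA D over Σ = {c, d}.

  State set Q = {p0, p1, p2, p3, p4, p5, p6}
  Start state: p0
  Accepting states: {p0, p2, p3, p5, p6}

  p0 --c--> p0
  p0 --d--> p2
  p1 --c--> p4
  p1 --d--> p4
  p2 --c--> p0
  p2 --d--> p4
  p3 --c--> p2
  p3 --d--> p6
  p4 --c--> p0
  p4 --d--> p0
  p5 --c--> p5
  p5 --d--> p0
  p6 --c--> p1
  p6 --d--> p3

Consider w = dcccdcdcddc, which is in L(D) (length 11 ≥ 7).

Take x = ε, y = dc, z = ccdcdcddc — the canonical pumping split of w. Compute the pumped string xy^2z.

dcdcccdcdcddc

xy^2z = ε·dc·dc·ccdcdcddc = dcdcccdcdcddc.
Reading y = dc takes D from p0 back to p0, so after x·y·y the machine is still in p0, and z then leads to the accepting state p0. Hence dcdcccdcdcddc ∈ L(D).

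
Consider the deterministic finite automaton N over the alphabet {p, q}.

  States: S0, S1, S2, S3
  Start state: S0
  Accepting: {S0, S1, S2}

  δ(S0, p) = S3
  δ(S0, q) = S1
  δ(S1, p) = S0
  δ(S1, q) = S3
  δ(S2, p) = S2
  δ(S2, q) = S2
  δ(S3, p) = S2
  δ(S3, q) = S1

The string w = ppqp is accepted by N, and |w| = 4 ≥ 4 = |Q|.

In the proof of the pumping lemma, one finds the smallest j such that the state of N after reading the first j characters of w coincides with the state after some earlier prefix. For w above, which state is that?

Run of N on w = p p q p:
  step 0: S0  (start)
  step 1: S3  (read p: S0→S3)
  step 2: S2  (read p: S3→S2)
  step 3: S2  (read q: S2→S2)   ← first repeat (S2 seen earlier)
  step 4: S2  (read p: S2→S2)

The earliest repeat is at step j = 3: N is in S2, which it already visited at step i = 2.

S2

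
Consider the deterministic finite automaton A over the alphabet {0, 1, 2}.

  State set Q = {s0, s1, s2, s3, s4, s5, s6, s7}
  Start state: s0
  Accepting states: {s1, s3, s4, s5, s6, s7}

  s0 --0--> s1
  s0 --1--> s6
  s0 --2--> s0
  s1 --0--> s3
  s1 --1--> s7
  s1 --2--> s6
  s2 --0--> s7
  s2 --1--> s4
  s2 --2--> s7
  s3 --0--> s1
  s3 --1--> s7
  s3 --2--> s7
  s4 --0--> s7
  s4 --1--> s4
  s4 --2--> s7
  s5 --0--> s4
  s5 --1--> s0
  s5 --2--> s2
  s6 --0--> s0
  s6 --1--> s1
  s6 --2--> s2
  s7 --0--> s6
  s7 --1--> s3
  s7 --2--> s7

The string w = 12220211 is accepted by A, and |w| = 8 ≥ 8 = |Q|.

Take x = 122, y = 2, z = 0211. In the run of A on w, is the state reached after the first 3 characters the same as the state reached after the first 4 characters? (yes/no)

Run of A on the first 4 characters of w = 1 2 2 2:
  step 0: s0  (start)
  step 1: s6  (read 1: s0→s6)
  step 2: s2  (read 2: s6→s2)
  step 3: s7  (read 2: s2→s7)
  step 4: s7  (read 2: s7→s7)

After x (step 3): s7. After xy (step 4): s7.
They match, so y = 2 drives A around a cycle from s7 back to itself; pumping y any number of times keeps A in s7 before reading z, and xyⁱz ∈ L(A) for every i ≥ 0.

yes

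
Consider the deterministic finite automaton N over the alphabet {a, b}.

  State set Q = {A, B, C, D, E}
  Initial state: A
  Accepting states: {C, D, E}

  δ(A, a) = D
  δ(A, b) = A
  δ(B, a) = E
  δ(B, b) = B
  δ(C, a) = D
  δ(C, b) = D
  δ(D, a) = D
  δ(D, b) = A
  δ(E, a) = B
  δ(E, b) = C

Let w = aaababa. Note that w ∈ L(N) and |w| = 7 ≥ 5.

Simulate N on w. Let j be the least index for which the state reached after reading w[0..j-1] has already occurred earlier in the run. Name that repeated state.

D

State sequence: A -a-> D -a-> D -a-> D -b-> A -a-> D -b-> A -a-> D
First repeat at step 2: D was already visited.

The earliest repeat is at step j = 2: N is in D, which it already visited at step i = 1.
The DFA has 5 states, so the proof of the pumping lemma guarantees a repeated state among the first 5+1 visited; the segment between the two visits is the pumpable y.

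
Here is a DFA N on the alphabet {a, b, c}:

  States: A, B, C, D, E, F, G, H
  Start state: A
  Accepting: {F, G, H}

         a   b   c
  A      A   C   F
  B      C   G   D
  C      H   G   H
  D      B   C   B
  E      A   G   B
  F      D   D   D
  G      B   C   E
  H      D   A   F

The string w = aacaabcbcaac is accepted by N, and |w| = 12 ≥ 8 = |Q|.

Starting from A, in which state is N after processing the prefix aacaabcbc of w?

Run of N on the first 9 characters of w = a a c a a b c b c:
  step 0: A  (start)
  step 1: A  (read a: A→A)
  step 2: A  (read a: A→A)
  step 3: F  (read c: A→F)
  step 4: D  (read a: F→D)
  step 5: B  (read a: D→B)
  step 6: G  (read b: B→G)
  step 7: E  (read c: G→E)
  step 8: G  (read b: E→G)
  step 9: E  (read c: G→E)

After reading 9 characters, N is in state E.

E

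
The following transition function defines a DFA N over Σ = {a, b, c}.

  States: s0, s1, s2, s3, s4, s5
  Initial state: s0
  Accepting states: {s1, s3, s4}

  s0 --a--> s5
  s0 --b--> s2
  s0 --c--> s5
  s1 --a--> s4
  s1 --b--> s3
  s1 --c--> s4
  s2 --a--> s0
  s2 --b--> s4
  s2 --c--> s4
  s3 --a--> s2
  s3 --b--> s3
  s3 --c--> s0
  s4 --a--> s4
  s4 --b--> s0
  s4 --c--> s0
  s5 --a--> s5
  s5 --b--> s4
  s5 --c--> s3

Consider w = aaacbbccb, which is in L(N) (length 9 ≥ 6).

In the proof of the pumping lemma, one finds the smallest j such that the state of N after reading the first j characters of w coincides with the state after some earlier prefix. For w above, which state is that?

State sequence: s0 -a-> s5 -a-> s5 -a-> s5 -c-> s3 -b-> s3 -b-> s3 -c-> s0 -c-> s5 -b-> s4
First repeat at step 2: s5 was already visited.

The earliest repeat is at step j = 2: N is in s5, which it already visited at step i = 1.

s5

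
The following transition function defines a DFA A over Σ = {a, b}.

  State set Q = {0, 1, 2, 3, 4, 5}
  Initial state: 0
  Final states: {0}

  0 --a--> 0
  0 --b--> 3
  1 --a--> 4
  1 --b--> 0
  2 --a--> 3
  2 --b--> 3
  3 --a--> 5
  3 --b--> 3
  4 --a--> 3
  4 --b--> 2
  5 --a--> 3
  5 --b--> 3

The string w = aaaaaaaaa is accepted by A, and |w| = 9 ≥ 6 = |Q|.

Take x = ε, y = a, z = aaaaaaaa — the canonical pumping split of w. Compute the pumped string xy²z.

aaaaaaaaaa

xy^2z = ε·a·a·aaaaaaaa = aaaaaaaaaa.
Reading y = a takes A from 0 back to 0, so after x·y·y the machine is still in 0, and z then leads to the accepting state 0. Hence aaaaaaaaaa ∈ L(A).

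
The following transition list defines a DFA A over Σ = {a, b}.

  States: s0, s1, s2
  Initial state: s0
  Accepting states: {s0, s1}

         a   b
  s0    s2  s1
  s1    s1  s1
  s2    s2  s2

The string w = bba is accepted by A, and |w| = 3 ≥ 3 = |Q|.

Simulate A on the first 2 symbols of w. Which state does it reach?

s1

Run of A on the first 2 characters of w = b b:
  step 0: s0  (start)
  step 1: s1  (read b: s0→s1)
  step 2: s1  (read b: s1→s1)

After reading 2 characters, A is in state s1.
(This kind of state-tracing is the core of the pumping-lemma construction: with 3 states, pigeonhole forces a repeat within the first 3 steps.)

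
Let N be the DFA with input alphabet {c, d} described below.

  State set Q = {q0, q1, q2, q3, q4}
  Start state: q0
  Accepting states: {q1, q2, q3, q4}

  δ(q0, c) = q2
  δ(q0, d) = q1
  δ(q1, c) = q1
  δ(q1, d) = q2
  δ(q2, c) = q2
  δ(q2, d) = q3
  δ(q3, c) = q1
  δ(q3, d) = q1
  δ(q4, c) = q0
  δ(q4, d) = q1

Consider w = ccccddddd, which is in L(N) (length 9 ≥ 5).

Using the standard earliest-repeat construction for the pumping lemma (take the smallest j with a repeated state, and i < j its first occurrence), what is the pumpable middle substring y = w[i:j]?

State sequence: q0 -c-> q2 -c-> q2 -c-> q2 -c-> q2 -d-> q3 -d-> q1 -d-> q2 -d-> q3 -d-> q1
First repeat at step 2: q2 was already visited.

So i = 1, j = 2, giving x = w[0:1] = c, y = w[1:2] = c, z = w[2:9] = ccddddd.
Check: |xy| = 2 ≤ 5 and |y| = 1 ≥ 1. Reading y takes N from q2 back to q2, so every xyⁱz is accepted.

c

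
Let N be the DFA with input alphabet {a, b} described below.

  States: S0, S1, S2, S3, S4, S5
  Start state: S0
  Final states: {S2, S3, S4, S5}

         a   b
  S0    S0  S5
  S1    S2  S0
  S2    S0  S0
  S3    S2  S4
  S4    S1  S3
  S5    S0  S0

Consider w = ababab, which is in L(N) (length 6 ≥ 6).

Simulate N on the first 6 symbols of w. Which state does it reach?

State sequence: S0 -a-> S0 -b-> S5 -a-> S0 -b-> S5 -a-> S0 -b-> S5

After reading 6 characters, N is in state S5.

S5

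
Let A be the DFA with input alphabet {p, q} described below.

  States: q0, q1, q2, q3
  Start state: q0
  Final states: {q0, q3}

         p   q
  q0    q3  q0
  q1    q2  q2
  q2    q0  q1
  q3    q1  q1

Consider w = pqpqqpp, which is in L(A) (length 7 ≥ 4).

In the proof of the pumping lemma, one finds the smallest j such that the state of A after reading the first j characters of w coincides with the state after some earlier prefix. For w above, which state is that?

State sequence: q0 -p-> q3 -q-> q1 -p-> q2 -q-> q1 -q-> q2 -p-> q0 -p-> q3
First repeat at step 4: q1 was already visited.

The earliest repeat is at step j = 4: A is in q1, which it already visited at step i = 2.
Since A has 4 states, any run of length ≥ 4 visits 4+1 states, so by pigeonhole some state repeats within the first 4 steps — that repeat gives the pumpable loop.

q1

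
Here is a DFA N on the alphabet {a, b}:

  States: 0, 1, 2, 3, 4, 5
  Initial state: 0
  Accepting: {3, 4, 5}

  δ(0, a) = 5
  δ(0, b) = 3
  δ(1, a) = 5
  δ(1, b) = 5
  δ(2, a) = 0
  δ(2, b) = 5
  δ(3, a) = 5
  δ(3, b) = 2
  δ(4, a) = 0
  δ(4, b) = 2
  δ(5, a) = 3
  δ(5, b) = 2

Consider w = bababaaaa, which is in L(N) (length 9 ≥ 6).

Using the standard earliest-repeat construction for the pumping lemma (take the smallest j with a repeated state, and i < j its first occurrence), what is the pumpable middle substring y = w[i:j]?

baba

Run of N on w = b a b a b a a a a:
  step 0: 0  (start)
  step 1: 3  (read b: 0→3)
  step 2: 5  (read a: 3→5)
  step 3: 2  (read b: 5→2)
  step 4: 0  (read a: 2→0)   ← first repeat (0 seen earlier)
  step 5: 3  (read b: 0→3)
  step 6: 5  (read a: 3→5)
  step 7: 3  (read a: 5→3)
  step 8: 5  (read a: 3→5)
  step 9: 3  (read a: 5→3)

So i = 0, j = 4, giving x = w[0:0] = ε, y = w[0:4] = baba, z = w[4:9] = baaaa.
Check: |xy| = 4 ≤ 6 and |y| = 4 ≥ 1. Reading y takes N from 0 back to 0, so every xyⁱz is accepted.
Since N has 6 states, any run of length ≥ 6 visits 6+1 states, so by pigeonhole some state repeats within the first 6 steps — that repeat gives the pumpable loop.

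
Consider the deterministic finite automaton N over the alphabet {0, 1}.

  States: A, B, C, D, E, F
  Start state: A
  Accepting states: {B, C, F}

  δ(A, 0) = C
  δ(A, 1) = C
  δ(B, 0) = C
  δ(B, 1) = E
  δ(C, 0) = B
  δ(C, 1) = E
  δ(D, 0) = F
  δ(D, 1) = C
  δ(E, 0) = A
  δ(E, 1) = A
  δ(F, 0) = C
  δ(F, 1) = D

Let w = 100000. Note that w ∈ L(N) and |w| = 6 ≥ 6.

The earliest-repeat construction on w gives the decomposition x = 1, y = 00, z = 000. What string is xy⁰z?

1000

xy⁰z = xz = 1·000 = 1000.
Reading y = 00 takes N from C back to C, so after x the machine is still in C, and z then leads to the accepting state B. Hence 1000 ∈ L(N).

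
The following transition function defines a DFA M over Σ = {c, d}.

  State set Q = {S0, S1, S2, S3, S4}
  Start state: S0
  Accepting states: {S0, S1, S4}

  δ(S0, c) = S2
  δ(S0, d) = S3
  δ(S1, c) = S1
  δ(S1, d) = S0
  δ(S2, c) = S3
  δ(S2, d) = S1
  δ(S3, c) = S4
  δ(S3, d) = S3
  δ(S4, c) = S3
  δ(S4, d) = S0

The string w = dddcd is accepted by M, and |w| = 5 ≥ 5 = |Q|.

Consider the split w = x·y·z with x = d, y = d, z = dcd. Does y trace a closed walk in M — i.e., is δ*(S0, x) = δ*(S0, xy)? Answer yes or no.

yes

State sequence: S0 -d-> S3 -d-> S3

After x (step 1): S3. After xy (step 2): S3.
They match, so y = d drives M around a cycle from S3 back to itself; pumping y any number of times keeps M in S3 before reading z, and xyⁱz ∈ L(M) for every i ≥ 0.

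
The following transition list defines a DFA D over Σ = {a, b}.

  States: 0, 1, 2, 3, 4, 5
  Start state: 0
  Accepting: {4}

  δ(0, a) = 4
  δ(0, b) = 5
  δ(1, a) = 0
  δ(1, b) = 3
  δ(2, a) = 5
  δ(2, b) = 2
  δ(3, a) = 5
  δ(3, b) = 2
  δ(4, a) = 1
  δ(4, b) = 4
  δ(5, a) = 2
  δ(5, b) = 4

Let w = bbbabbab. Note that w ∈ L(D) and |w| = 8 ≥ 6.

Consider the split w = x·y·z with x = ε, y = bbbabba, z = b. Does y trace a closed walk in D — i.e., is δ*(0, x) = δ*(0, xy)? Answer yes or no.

Run of D on the first 7 characters of w = b b b a b b a:
  step 0: 0  (start)
  step 1: 5  (read b: 0→5)
  step 2: 4  (read b: 5→4)
  step 3: 4  (read b: 4→4)
  step 4: 1  (read a: 4→1)
  step 5: 3  (read b: 1→3)
  step 6: 2  (read b: 3→2)
  step 7: 5  (read a: 2→5)

After x (step 0): 0. After xy (step 7): 5.
They differ (0 ≠ 5), so y is not a cycle from the state after x; this split is not the one the pumping-lemma construction produces, and pumping y need not keep the string in L(D).

no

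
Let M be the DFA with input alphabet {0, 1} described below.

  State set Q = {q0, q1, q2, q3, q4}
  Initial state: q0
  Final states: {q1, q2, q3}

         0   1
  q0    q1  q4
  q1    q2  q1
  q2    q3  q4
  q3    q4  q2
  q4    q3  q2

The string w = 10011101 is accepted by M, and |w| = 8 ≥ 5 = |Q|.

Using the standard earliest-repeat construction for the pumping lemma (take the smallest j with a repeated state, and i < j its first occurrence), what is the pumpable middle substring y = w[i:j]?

00

State sequence: q0 -1-> q4 -0-> q3 -0-> q4 -1-> q2 -1-> q4 -1-> q2 -0-> q3 -1-> q2
First repeat at step 3: q4 was already visited.

So i = 1, j = 3, giving x = w[0:1] = 1, y = w[1:3] = 00, z = w[3:8] = 11101.
Check: |xy| = 3 ≤ 5 and |y| = 2 ≥ 1. Reading y takes M from q4 back to q4, so every xyⁱz is accepted.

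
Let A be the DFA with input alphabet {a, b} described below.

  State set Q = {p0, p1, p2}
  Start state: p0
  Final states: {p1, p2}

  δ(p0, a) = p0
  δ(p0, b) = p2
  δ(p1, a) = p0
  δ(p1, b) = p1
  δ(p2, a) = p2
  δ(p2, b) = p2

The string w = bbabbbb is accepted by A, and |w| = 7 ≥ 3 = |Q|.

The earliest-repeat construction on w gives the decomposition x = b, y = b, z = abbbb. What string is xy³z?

bbbbabbbb

xy^3z = b·b·b·b·abbbb = bbbbabbbb.
Reading y = b takes A from p2 back to p2, so after x·y·y·y the machine is still in p2, and z then leads to the accepting state p2. Hence bbbbabbbb ∈ L(A).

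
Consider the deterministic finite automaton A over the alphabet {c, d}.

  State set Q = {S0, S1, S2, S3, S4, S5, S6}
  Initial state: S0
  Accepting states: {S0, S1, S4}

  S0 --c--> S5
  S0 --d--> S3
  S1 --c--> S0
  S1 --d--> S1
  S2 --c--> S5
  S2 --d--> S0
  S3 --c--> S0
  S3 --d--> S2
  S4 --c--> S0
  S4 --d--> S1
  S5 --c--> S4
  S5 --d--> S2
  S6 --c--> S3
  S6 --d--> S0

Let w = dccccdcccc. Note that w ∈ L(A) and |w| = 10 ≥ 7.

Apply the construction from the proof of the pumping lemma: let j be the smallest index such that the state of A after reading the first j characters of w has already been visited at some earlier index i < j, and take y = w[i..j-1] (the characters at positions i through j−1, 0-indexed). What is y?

State sequence: S0 -d-> S3 -c-> S0 -c-> S5 -c-> S4 -c-> S0 -d-> S3 -c-> S0 -c-> S5 -c-> S4 -c-> S0
First repeat at step 2: S0 was already visited.

So i = 0, j = 2, giving x = w[0:0] = ε, y = w[0:2] = dc, z = w[2:10] = cccdcccc.
Check: |xy| = 2 ≤ 7 and |y| = 2 ≥ 1. Reading y takes A from S0 back to S0, so every xyⁱz is accepted.
Since A has 7 states, any run of length ≥ 7 visits 7+1 states, so by pigeonhole some state repeats within the first 7 steps — that repeat gives the pumpable loop.

dc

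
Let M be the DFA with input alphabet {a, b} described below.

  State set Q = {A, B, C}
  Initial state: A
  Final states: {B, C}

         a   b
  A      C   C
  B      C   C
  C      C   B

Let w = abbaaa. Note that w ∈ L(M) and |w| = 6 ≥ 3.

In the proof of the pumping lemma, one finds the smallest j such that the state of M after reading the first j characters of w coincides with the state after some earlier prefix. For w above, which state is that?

C

Run of M on w = a b b a a a:
  step 0: A  (start)
  step 1: C  (read a: A→C)
  step 2: B  (read b: C→B)
  step 3: C  (read b: B→C)   ← first repeat (C seen earlier)
  step 4: C  (read a: C→C)
  step 5: C  (read a: C→C)
  step 6: C  (read a: C→C)

The earliest repeat is at step j = 3: M is in C, which it already visited at step i = 1.
Since M has 3 states, any run of length ≥ 3 visits 3+1 states, so by pigeonhole some state repeats within the first 3 steps — that repeat gives the pumpable loop.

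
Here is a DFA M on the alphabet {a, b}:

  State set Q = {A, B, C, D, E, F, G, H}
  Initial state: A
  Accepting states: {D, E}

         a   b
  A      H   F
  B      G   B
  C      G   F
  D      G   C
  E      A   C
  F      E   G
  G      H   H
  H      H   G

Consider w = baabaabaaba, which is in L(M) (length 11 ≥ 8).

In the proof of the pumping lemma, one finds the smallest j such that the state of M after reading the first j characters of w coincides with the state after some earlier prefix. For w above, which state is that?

A

Run of M on w = b a a b a a b a a b a:
  step 0: A  (start)
  step 1: F  (read b: A→F)
  step 2: E  (read a: F→E)
  step 3: A  (read a: E→A)   ← first repeat (A seen earlier)
  step 4: F  (read b: A→F)
  step 5: E  (read a: F→E)
  step 6: A  (read a: E→A)
  step 7: F  (read b: A→F)
  step 8: E  (read a: F→E)
  step 9: A  (read a: E→A)
  step 10: F  (read b: A→F)
  step 11: E  (read a: F→E)

The earliest repeat is at step j = 3: M is in A, which it already visited at step i = 0.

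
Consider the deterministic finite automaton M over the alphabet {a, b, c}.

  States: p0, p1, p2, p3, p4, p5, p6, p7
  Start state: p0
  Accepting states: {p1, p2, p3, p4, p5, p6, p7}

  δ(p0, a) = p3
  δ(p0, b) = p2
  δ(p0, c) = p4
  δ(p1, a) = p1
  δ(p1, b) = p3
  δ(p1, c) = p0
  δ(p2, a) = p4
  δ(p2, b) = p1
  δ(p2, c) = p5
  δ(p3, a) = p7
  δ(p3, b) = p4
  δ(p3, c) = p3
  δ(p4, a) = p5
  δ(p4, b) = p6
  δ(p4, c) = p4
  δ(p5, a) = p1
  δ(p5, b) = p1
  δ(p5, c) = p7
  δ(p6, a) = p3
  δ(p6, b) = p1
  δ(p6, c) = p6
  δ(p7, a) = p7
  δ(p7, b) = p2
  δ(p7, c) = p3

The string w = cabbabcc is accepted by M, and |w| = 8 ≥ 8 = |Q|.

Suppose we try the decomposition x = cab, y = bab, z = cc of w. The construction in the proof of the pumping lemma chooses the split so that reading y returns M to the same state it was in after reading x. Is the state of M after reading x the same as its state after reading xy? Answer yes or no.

no

State sequence: p0 -c-> p4 -a-> p5 -b-> p1 -b-> p3 -a-> p7 -b-> p2

After x (step 3): p1. After xy (step 6): p2.
They differ (p1 ≠ p2), so y is not a cycle from the state after x; this split is not the one the pumping-lemma construction produces, and pumping y need not keep the string in L(M).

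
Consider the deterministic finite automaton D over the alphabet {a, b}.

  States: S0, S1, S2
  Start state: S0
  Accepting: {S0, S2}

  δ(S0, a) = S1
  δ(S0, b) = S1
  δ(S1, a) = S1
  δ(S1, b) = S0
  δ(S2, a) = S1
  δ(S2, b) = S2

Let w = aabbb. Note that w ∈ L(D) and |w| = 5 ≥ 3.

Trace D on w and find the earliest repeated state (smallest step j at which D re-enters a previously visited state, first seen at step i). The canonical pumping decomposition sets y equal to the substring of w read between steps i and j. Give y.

Run of D on w = a a b b b:
  step 0: S0  (start)
  step 1: S1  (read a: S0→S1)
  step 2: S1  (read a: S1→S1)   ← first repeat (S1 seen earlier)
  step 3: S0  (read b: S1→S0)
  step 4: S1  (read b: S0→S1)
  step 5: S0  (read b: S1→S0)

So i = 1, j = 2, giving x = w[0:1] = a, y = w[1:2] = a, z = w[2:5] = bbb.
Check: |xy| = 2 ≤ 3 and |y| = 1 ≥ 1. Reading y takes D from S1 back to S1, so every xyⁱz is accepted.
The DFA has 3 states, so the proof of the pumping lemma guarantees a repeated state among the first 3+1 visited; the segment between the two visits is the pumpable y.

a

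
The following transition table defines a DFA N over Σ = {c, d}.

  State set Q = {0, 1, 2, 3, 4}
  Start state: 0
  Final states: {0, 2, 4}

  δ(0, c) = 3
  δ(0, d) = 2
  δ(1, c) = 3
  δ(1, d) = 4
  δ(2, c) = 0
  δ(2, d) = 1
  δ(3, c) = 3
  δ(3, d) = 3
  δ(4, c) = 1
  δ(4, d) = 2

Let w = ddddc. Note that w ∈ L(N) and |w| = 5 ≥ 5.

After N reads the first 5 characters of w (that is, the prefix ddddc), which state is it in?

0

State sequence: 0 -d-> 2 -d-> 1 -d-> 4 -d-> 2 -c-> 0

After reading 5 characters, N is in state 0.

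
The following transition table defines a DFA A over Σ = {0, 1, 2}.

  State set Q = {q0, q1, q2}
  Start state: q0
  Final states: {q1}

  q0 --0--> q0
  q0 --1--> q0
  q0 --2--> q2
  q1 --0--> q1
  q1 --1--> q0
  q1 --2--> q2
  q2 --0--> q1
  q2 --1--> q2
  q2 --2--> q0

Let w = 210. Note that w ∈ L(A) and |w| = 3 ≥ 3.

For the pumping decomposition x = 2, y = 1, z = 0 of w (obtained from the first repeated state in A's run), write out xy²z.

xy^2z = 2·1·1·0 = 2110.
Reading y = 1 takes A from q2 back to q2, so after x·y·y the machine is still in q2, and z then leads to the accepting state q1. Hence 2110 ∈ L(A).

2110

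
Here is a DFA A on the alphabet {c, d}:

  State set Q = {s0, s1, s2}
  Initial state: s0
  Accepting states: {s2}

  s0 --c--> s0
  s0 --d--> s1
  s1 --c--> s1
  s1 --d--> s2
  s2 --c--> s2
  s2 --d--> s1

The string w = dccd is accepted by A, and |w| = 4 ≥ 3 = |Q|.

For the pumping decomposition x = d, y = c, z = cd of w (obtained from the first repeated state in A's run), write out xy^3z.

xy^3z = d·c·c·c·cd = dccccd.
Reading y = c takes A from s1 back to s1, so after x·y·y·y the machine is still in s1, and z then leads to the accepting state s2. Hence dccccd ∈ L(A).

dccccd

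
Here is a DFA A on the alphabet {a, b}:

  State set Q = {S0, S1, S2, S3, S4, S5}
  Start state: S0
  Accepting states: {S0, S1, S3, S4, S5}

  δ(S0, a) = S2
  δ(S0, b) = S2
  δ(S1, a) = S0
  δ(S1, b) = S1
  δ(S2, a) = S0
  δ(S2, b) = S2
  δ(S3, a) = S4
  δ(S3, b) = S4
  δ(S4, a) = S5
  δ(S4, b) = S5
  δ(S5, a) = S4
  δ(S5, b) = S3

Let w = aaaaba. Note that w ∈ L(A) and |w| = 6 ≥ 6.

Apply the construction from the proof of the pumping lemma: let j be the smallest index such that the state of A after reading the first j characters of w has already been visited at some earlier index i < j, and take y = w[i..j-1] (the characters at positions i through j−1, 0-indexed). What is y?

Run of A on w = a a a a b a:
  step 0: S0  (start)
  step 1: S2  (read a: S0→S2)
  step 2: S0  (read a: S2→S0)   ← first repeat (S0 seen earlier)
  step 3: S2  (read a: S0→S2)
  step 4: S0  (read a: S2→S0)
  step 5: S2  (read b: S0→S2)
  step 6: S0  (read a: S2→S0)

So i = 0, j = 2, giving x = w[0:0] = ε, y = w[0:2] = aa, z = w[2:6] = aaba.
Check: |xy| = 2 ≤ 6 and |y| = 2 ≥ 1. Reading y takes A from S0 back to S0, so every xyⁱz is accepted.
Pumping length from the standard proof: p = 6 (the number of states). The repeated state found above gives |xy| = j ≤ 6 and |y| = j − i ≥ 1.

aa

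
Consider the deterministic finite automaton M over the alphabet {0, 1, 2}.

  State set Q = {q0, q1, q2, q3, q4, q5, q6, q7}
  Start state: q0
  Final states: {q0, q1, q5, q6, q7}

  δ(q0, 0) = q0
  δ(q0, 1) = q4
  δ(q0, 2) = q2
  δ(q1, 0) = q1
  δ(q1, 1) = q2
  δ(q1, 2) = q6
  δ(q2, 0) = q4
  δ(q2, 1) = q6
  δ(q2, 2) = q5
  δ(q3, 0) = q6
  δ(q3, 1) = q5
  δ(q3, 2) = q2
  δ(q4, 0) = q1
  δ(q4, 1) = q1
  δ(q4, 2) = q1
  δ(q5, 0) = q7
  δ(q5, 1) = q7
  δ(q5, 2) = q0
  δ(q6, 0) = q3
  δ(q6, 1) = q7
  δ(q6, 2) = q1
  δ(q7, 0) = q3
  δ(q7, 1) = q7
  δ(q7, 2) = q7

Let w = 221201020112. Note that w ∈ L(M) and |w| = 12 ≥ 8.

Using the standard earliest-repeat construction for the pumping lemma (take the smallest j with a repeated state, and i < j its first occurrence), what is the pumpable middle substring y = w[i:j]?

2

Run of M on w = 2 2 1 2 0 1 0 2 0 1 1 2:
  step 0: q0  (start)
  step 1: q2  (read 2: q0→q2)
  step 2: q5  (read 2: q2→q5)
  step 3: q7  (read 1: q5→q7)
  step 4: q7  (read 2: q7→q7)   ← first repeat (q7 seen earlier)
  step 5: q3  (read 0: q7→q3)
  step 6: q5  (read 1: q3→q5)
  step 7: q7  (read 0: q5→q7)
  step 8: q7  (read 2: q7→q7)
  step 9: q3  (read 0: q7→q3)
  step 10: q5  (read 1: q3→q5)
  step 11: q7  (read 1: q5→q7)
  step 12: q7  (read 2: q7→q7)

So i = 3, j = 4, giving x = w[0:3] = 221, y = w[3:4] = 2, z = w[4:12] = 01020112.
Check: |xy| = 4 ≤ 8 and |y| = 1 ≥ 1. Reading y takes M from q7 back to q7, so every xyⁱz is accepted.
With |Q| = 8, pigeonhole forces a state repeat no later than step 8; the substring read between the first and second visits to that state can be pumped.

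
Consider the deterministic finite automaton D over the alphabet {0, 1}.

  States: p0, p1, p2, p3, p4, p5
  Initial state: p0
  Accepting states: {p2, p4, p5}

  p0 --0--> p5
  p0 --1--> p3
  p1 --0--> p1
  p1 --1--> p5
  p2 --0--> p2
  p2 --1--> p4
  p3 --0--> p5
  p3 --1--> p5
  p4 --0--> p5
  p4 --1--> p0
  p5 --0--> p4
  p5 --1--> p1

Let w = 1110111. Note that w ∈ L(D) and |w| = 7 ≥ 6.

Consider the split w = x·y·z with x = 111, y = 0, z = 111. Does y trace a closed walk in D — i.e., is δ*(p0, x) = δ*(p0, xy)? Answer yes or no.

State sequence: p0 -1-> p3 -1-> p5 -1-> p1 -0-> p1

After x (step 3): p1. After xy (step 4): p1.
They match, so y = 0 drives D around a cycle from p1 back to itself; pumping y any number of times keeps D in p1 before reading z, and xyⁱz ∈ L(D) for every i ≥ 0.

yes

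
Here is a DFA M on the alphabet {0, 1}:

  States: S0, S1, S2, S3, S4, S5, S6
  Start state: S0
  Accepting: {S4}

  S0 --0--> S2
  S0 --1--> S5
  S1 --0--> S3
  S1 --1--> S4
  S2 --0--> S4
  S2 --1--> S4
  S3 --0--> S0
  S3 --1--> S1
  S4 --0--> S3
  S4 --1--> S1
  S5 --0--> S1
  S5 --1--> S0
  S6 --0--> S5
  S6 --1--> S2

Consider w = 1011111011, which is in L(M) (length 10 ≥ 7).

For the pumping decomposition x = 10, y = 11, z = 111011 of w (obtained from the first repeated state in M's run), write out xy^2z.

xy^2z = 10·11·11·111011 = 101111111011.
Reading y = 11 takes M from S1 back to S1, so after x·y·y the machine is still in S1, and z then leads to the accepting state S4. Hence 101111111011 ∈ L(M).

101111111011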